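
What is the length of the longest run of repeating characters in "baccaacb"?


Input: "baccaacb"
Scanning for longest run:
  Position 1 ('a'): new char, reset run to 1
  Position 2 ('c'): new char, reset run to 1
  Position 3 ('c'): continues run of 'c', length=2
  Position 4 ('a'): new char, reset run to 1
  Position 5 ('a'): continues run of 'a', length=2
  Position 6 ('c'): new char, reset run to 1
  Position 7 ('b'): new char, reset run to 1
Longest run: 'c' with length 2

2


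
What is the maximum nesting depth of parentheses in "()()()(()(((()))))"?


Input: "()()()(()(((()))))"
Tracking depth:
  Position 0 '(': depth becomes 1
  Position 1 ')': depth becomes 0
  Position 2 '(': depth becomes 1
  Position 3 ')': depth becomes 0
  Position 4 '(': depth becomes 1
  Position 5 ')': depth becomes 0
  Position 6 '(': depth becomes 1
  Position 7 '(': depth becomes 2
  Position 8 ')': depth becomes 1
  Position 9 '(': depth becomes 2
  Position 10 '(': depth becomes 3
  Position 11 '(': depth becomes 4
  Position 12 '(': depth becomes 5
  Position 13 ')': depth becomes 4
  Position 14 ')': depth becomes 3
  Position 15 ')': depth becomes 2
  Position 16 ')': depth becomes 1
  Position 17 ')': depth becomes 0
Maximum depth reached: 5

5


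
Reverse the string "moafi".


Input: moafi
Reading characters right to left:
  Position 4: 'i'
  Position 3: 'f'
  Position 2: 'a'
  Position 1: 'o'
  Position 0: 'm'
Reversed: ifaom

ifaom


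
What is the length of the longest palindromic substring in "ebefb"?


Input: "ebefb"
Checking substrings for palindromes:
  [0:3] "ebe" (len 3) => palindrome
Longest palindromic substring: "ebe" with length 3

3


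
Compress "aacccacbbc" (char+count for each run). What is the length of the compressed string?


Input: aacccacbbc
Runs:
  'a' x 2 => "a2"
  'c' x 3 => "c3"
  'a' x 1 => "a1"
  'c' x 1 => "c1"
  'b' x 2 => "b2"
  'c' x 1 => "c1"
Compressed: "a2c3a1c1b2c1"
Compressed length: 12

12


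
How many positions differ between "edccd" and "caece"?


Comparing "edccd" and "caece" position by position:
  Position 0: 'e' vs 'c' => DIFFER
  Position 1: 'd' vs 'a' => DIFFER
  Position 2: 'c' vs 'e' => DIFFER
  Position 3: 'c' vs 'c' => same
  Position 4: 'd' vs 'e' => DIFFER
Positions that differ: 4

4


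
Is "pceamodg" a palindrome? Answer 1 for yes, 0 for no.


Input: pceamodg
Reversed: gdomaecp
  Compare pos 0 ('p') with pos 7 ('g'): MISMATCH
  Compare pos 1 ('c') with pos 6 ('d'): MISMATCH
  Compare pos 2 ('e') with pos 5 ('o'): MISMATCH
  Compare pos 3 ('a') with pos 4 ('m'): MISMATCH
Result: not a palindrome

0


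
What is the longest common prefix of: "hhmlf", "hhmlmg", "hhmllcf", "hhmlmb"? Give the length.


Words: hhmlf, hhmlmg, hhmllcf, hhmlmb
  Position 0: all 'h' => match
  Position 1: all 'h' => match
  Position 2: all 'm' => match
  Position 3: all 'l' => match
  Position 4: ('f', 'm', 'l', 'm') => mismatch, stop
LCP = "hhml" (length 4)

4


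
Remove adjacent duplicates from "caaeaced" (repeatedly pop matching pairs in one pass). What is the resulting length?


Input: caaeaced
Stack-based adjacent duplicate removal:
  Read 'c': push. Stack: c
  Read 'a': push. Stack: ca
  Read 'a': matches stack top 'a' => pop. Stack: c
  Read 'e': push. Stack: ce
  Read 'a': push. Stack: cea
  Read 'c': push. Stack: ceac
  Read 'e': push. Stack: ceace
  Read 'd': push. Stack: ceaced
Final stack: "ceaced" (length 6)

6


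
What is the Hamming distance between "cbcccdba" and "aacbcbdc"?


Comparing "cbcccdba" and "aacbcbdc" position by position:
  Position 0: 'c' vs 'a' => differ
  Position 1: 'b' vs 'a' => differ
  Position 2: 'c' vs 'c' => same
  Position 3: 'c' vs 'b' => differ
  Position 4: 'c' vs 'c' => same
  Position 5: 'd' vs 'b' => differ
  Position 6: 'b' vs 'd' => differ
  Position 7: 'a' vs 'c' => differ
Total differences (Hamming distance): 6

6


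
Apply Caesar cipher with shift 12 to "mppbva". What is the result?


Caesar cipher: shift "mppbva" by 12
  'm' (pos 12) + 12 = pos 24 = 'y'
  'p' (pos 15) + 12 = pos 1 = 'b'
  'p' (pos 15) + 12 = pos 1 = 'b'
  'b' (pos 1) + 12 = pos 13 = 'n'
  'v' (pos 21) + 12 = pos 7 = 'h'
  'a' (pos 0) + 12 = pos 12 = 'm'
Result: ybbnhm

ybbnhm


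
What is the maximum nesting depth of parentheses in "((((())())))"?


Input: "((((())())))"
Tracking depth:
  Position 0 '(': depth becomes 1
  Position 1 '(': depth becomes 2
  Position 2 '(': depth becomes 3
  Position 3 '(': depth becomes 4
  Position 4 '(': depth becomes 5
  Position 5 ')': depth becomes 4
  Position 6 ')': depth becomes 3
  Position 7 '(': depth becomes 4
  Position 8 ')': depth becomes 3
  Position 9 ')': depth becomes 2
  Position 10 ')': depth becomes 1
  Position 11 ')': depth becomes 0
Maximum depth reached: 5

5


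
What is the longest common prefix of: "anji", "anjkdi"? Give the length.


Words: anji, anjkdi
  Position 0: all 'a' => match
  Position 1: all 'n' => match
  Position 2: all 'j' => match
  Position 3: ('i', 'k') => mismatch, stop
LCP = "anj" (length 3)

3


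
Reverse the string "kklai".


Input: kklai
Reading characters right to left:
  Position 4: 'i'
  Position 3: 'a'
  Position 2: 'l'
  Position 1: 'k'
  Position 0: 'k'
Reversed: ialkk

ialkk


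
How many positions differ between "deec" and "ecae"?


Comparing "deec" and "ecae" position by position:
  Position 0: 'd' vs 'e' => DIFFER
  Position 1: 'e' vs 'c' => DIFFER
  Position 2: 'e' vs 'a' => DIFFER
  Position 3: 'c' vs 'e' => DIFFER
Positions that differ: 4

4


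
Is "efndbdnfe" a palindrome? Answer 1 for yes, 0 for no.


Input: efndbdnfe
Reversed: efndbdnfe
  Compare pos 0 ('e') with pos 8 ('e'): match
  Compare pos 1 ('f') with pos 7 ('f'): match
  Compare pos 2 ('n') with pos 6 ('n'): match
  Compare pos 3 ('d') with pos 5 ('d'): match
Result: palindrome

1


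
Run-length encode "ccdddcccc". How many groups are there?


Input: ccdddcccc
Scanning for consecutive runs:
  Group 1: 'c' x 2 (positions 0-1)
  Group 2: 'd' x 3 (positions 2-4)
  Group 3: 'c' x 4 (positions 5-8)
Total groups: 3

3


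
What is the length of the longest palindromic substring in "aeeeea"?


Input: "aeeeea"
Checking substrings for palindromes:
  [0:6] "aeeeea" (len 6) => palindrome
  [1:5] "eeee" (len 4) => palindrome
  [1:4] "eee" (len 3) => palindrome
  [2:5] "eee" (len 3) => palindrome
  [1:3] "ee" (len 2) => palindrome
  [2:4] "ee" (len 2) => palindrome
Longest palindromic substring: "aeeeea" with length 6

6


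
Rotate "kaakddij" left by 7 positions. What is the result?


Input: "kaakddij", rotate left by 7
First 7 characters: "kaakddi"
Remaining characters: "j"
Concatenate remaining + first: "j" + "kaakddi" = "jkaakddi"

jkaakddi


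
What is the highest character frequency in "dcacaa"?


Input: dcacaa
Character counts:
  'a': 3
  'c': 2
  'd': 1
Maximum frequency: 3

3


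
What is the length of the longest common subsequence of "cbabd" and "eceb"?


LCS of "cbabd" and "eceb"
DP table:
           e    c    e    b
      0    0    0    0    0
  c   0    0    1    1    1
  b   0    0    1    1    2
  a   0    0    1    1    2
  b   0    0    1    1    2
  d   0    0    1    1    2
LCS length = dp[5][4] = 2

2


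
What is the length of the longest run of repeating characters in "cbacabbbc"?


Input: "cbacabbbc"
Scanning for longest run:
  Position 1 ('b'): new char, reset run to 1
  Position 2 ('a'): new char, reset run to 1
  Position 3 ('c'): new char, reset run to 1
  Position 4 ('a'): new char, reset run to 1
  Position 5 ('b'): new char, reset run to 1
  Position 6 ('b'): continues run of 'b', length=2
  Position 7 ('b'): continues run of 'b', length=3
  Position 8 ('c'): new char, reset run to 1
Longest run: 'b' with length 3

3


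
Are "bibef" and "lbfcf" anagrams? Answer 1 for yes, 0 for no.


Strings: "bibef", "lbfcf"
Sorted first:  bbefi
Sorted second: bcffl
Differ at position 1: 'b' vs 'c' => not anagrams

0


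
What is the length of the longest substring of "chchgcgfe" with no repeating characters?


Input: "chchgcgfe"
Sliding window (track last position of each char):
  Position 0 ('c'): window [0,0] length 1 -- new best
  Position 1 ('h'): window [0,1] length 2 -- new best
  Position 2 ('c'): repeat (last at 0), move window start to 1
  Position 2 ('c'): window [1,2] length 2
  Position 3 ('h'): repeat (last at 1), move window start to 2
  Position 3 ('h'): window [2,3] length 2
  Position 4 ('g'): window [2,4] length 3 -- new best
  Position 5 ('c'): repeat (last at 2), move window start to 3
  Position 5 ('c'): window [3,5] length 3
  Position 6 ('g'): repeat (last at 4), move window start to 5
  Position 6 ('g'): window [5,6] length 2
  Position 7 ('f'): window [5,7] length 3
  Position 8 ('e'): window [5,8] length 4 -- new best
Longest substring with no repeats: "cgfe" with length 4

4


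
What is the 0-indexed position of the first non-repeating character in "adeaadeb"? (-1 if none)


Input: adeaadeb
Character frequencies:
  'a': 3
  'b': 1
  'd': 2
  'e': 2
Scanning left to right for freq == 1:
  Position 0 ('a'): freq=3, skip
  Position 1 ('d'): freq=2, skip
  Position 2 ('e'): freq=2, skip
  Position 3 ('a'): freq=3, skip
  Position 4 ('a'): freq=3, skip
  Position 5 ('d'): freq=2, skip
  Position 6 ('e'): freq=2, skip
  Position 7 ('b'): unique! => answer = 7

7


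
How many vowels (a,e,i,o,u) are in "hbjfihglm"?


Input: hbjfihglm
Checking each character:
  'h' at position 0: consonant
  'b' at position 1: consonant
  'j' at position 2: consonant
  'f' at position 3: consonant
  'i' at position 4: vowel (running total: 1)
  'h' at position 5: consonant
  'g' at position 6: consonant
  'l' at position 7: consonant
  'm' at position 8: consonant
Total vowels: 1

1


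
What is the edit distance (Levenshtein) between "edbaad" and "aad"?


Computing edit distance: "edbaad" -> "aad"
DP table:
           a    a    d
      0    1    2    3
  e   1    1    2    3
  d   2    2    2    2
  b   3    3    3    3
  a   4    3    3    4
  a   5    4    3    4
  d   6    5    4    3
Edit distance = dp[6][3] = 3

3


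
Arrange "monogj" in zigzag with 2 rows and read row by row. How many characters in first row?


Zigzag "monogj" into 2 rows:
Placing characters:
  'm' => row 0
  'o' => row 1
  'n' => row 0
  'o' => row 1
  'g' => row 0
  'j' => row 1
Rows:
  Row 0: "mng"
  Row 1: "ooj"
First row length: 3

3


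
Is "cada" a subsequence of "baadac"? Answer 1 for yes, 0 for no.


Check if "cada" is a subsequence of "baadac"
Greedy scan:
  Position 0 ('b'): no match needed
  Position 1 ('a'): no match needed
  Position 2 ('a'): no match needed
  Position 3 ('d'): no match needed
  Position 4 ('a'): no match needed
  Position 5 ('c'): matches sub[0] = 'c'
Only matched 1/4 characters => not a subsequence

0


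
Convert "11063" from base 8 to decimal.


Input: "11063" in base 8
Positional expansion:
  Digit '1' (value 1) x 8^4 = 4096
  Digit '1' (value 1) x 8^3 = 512
  Digit '0' (value 0) x 8^2 = 0
  Digit '6' (value 6) x 8^1 = 48
  Digit '3' (value 3) x 8^0 = 3
Sum = 4659

4659


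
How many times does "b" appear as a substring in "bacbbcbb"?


Searching for "b" in "bacbbcbb"
Scanning each position:
  Position 0: "b" => MATCH
  Position 1: "a" => no
  Position 2: "c" => no
  Position 3: "b" => MATCH
  Position 4: "b" => MATCH
  Position 5: "c" => no
  Position 6: "b" => MATCH
  Position 7: "b" => MATCH
Total occurrences: 5

5


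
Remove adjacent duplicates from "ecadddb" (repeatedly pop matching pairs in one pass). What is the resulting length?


Input: ecadddb
Stack-based adjacent duplicate removal:
  Read 'e': push. Stack: e
  Read 'c': push. Stack: ec
  Read 'a': push. Stack: eca
  Read 'd': push. Stack: ecad
  Read 'd': matches stack top 'd' => pop. Stack: eca
  Read 'd': push. Stack: ecad
  Read 'b': push. Stack: ecadb
Final stack: "ecadb" (length 5)

5


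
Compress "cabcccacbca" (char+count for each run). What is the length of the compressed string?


Input: cabcccacbca
Runs:
  'c' x 1 => "c1"
  'a' x 1 => "a1"
  'b' x 1 => "b1"
  'c' x 3 => "c3"
  'a' x 1 => "a1"
  'c' x 1 => "c1"
  'b' x 1 => "b1"
  'c' x 1 => "c1"
  'a' x 1 => "a1"
Compressed: "c1a1b1c3a1c1b1c1a1"
Compressed length: 18

18


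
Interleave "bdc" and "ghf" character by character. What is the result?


Interleaving "bdc" and "ghf":
  Position 0: 'b' from first, 'g' from second => "bg"
  Position 1: 'd' from first, 'h' from second => "dh"
  Position 2: 'c' from first, 'f' from second => "cf"
Result: bgdhcf

bgdhcf


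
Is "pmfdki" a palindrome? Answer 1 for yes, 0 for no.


Input: pmfdki
Reversed: ikdfmp
  Compare pos 0 ('p') with pos 5 ('i'): MISMATCH
  Compare pos 1 ('m') with pos 4 ('k'): MISMATCH
  Compare pos 2 ('f') with pos 3 ('d'): MISMATCH
Result: not a palindrome

0


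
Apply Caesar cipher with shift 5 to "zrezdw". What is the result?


Caesar cipher: shift "zrezdw" by 5
  'z' (pos 25) + 5 = pos 4 = 'e'
  'r' (pos 17) + 5 = pos 22 = 'w'
  'e' (pos 4) + 5 = pos 9 = 'j'
  'z' (pos 25) + 5 = pos 4 = 'e'
  'd' (pos 3) + 5 = pos 8 = 'i'
  'w' (pos 22) + 5 = pos 1 = 'b'
Result: ewjeib

ewjeib


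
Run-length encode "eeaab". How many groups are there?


Input: eeaab
Scanning for consecutive runs:
  Group 1: 'e' x 2 (positions 0-1)
  Group 2: 'a' x 2 (positions 2-3)
  Group 3: 'b' x 1 (positions 4-4)
Total groups: 3

3


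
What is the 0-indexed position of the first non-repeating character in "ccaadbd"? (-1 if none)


Input: ccaadbd
Character frequencies:
  'a': 2
  'b': 1
  'c': 2
  'd': 2
Scanning left to right for freq == 1:
  Position 0 ('c'): freq=2, skip
  Position 1 ('c'): freq=2, skip
  Position 2 ('a'): freq=2, skip
  Position 3 ('a'): freq=2, skip
  Position 4 ('d'): freq=2, skip
  Position 5 ('b'): unique! => answer = 5

5


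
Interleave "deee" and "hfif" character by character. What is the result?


Interleaving "deee" and "hfif":
  Position 0: 'd' from first, 'h' from second => "dh"
  Position 1: 'e' from first, 'f' from second => "ef"
  Position 2: 'e' from first, 'i' from second => "ei"
  Position 3: 'e' from first, 'f' from second => "ef"
Result: dhefeief

dhefeief


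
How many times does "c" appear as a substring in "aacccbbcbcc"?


Searching for "c" in "aacccbbcbcc"
Scanning each position:
  Position 0: "a" => no
  Position 1: "a" => no
  Position 2: "c" => MATCH
  Position 3: "c" => MATCH
  Position 4: "c" => MATCH
  Position 5: "b" => no
  Position 6: "b" => no
  Position 7: "c" => MATCH
  Position 8: "b" => no
  Position 9: "c" => MATCH
  Position 10: "c" => MATCH
Total occurrences: 6

6


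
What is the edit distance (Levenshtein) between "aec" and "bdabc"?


Computing edit distance: "aec" -> "bdabc"
DP table:
           b    d    a    b    c
      0    1    2    3    4    5
  a   1    1    2    2    3    4
  e   2    2    2    3    3    4
  c   3    3    3    3    4    3
Edit distance = dp[3][5] = 3

3


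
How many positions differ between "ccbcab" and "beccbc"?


Comparing "ccbcab" and "beccbc" position by position:
  Position 0: 'c' vs 'b' => DIFFER
  Position 1: 'c' vs 'e' => DIFFER
  Position 2: 'b' vs 'c' => DIFFER
  Position 3: 'c' vs 'c' => same
  Position 4: 'a' vs 'b' => DIFFER
  Position 5: 'b' vs 'c' => DIFFER
Positions that differ: 5

5


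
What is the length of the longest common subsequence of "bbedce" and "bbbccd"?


LCS of "bbedce" and "bbbccd"
DP table:
           b    b    b    c    c    d
      0    0    0    0    0    0    0
  b   0    1    1    1    1    1    1
  b   0    1    2    2    2    2    2
  e   0    1    2    2    2    2    2
  d   0    1    2    2    2    2    3
  c   0    1    2    2    3    3    3
  e   0    1    2    2    3    3    3
LCS length = dp[6][6] = 3

3


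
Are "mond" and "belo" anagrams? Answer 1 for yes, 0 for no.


Strings: "mond", "belo"
Sorted first:  dmno
Sorted second: belo
Differ at position 0: 'd' vs 'b' => not anagrams

0


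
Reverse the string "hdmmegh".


Input: hdmmegh
Reading characters right to left:
  Position 6: 'h'
  Position 5: 'g'
  Position 4: 'e'
  Position 3: 'm'
  Position 2: 'm'
  Position 1: 'd'
  Position 0: 'h'
Reversed: hgemmdh

hgemmdh


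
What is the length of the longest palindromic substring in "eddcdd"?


Input: "eddcdd"
Checking substrings for palindromes:
  [1:6] "ddcdd" (len 5) => palindrome
  [2:5] "dcd" (len 3) => palindrome
  [1:3] "dd" (len 2) => palindrome
  [4:6] "dd" (len 2) => palindrome
Longest palindromic substring: "ddcdd" with length 5

5


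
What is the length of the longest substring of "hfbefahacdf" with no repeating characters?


Input: "hfbefahacdf"
Sliding window (track last position of each char):
  Position 0 ('h'): window [0,0] length 1 -- new best
  Position 1 ('f'): window [0,1] length 2 -- new best
  Position 2 ('b'): window [0,2] length 3 -- new best
  Position 3 ('e'): window [0,3] length 4 -- new best
  Position 4 ('f'): repeat (last at 1), move window start to 2
  Position 4 ('f'): window [2,4] length 3
  Position 5 ('a'): window [2,5] length 4
  Position 6 ('h'): window [2,6] length 5 -- new best
  Position 7 ('a'): repeat (last at 5), move window start to 6
  Position 7 ('a'): window [6,7] length 2
  Position 8 ('c'): window [6,8] length 3
  Position 9 ('d'): window [6,9] length 4
  Position 10 ('f'): window [6,10] length 5
Longest substring with no repeats: "befah" with length 5

5


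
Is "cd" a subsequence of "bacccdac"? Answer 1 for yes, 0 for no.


Check if "cd" is a subsequence of "bacccdac"
Greedy scan:
  Position 0 ('b'): no match needed
  Position 1 ('a'): no match needed
  Position 2 ('c'): matches sub[0] = 'c'
  Position 3 ('c'): no match needed
  Position 4 ('c'): no match needed
  Position 5 ('d'): matches sub[1] = 'd'
  Position 6 ('a'): no match needed
  Position 7 ('c'): no match needed
All 2 characters matched => is a subsequence

1


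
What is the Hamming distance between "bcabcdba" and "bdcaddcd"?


Comparing "bcabcdba" and "bdcaddcd" position by position:
  Position 0: 'b' vs 'b' => same
  Position 1: 'c' vs 'd' => differ
  Position 2: 'a' vs 'c' => differ
  Position 3: 'b' vs 'a' => differ
  Position 4: 'c' vs 'd' => differ
  Position 5: 'd' vs 'd' => same
  Position 6: 'b' vs 'c' => differ
  Position 7: 'a' vs 'd' => differ
Total differences (Hamming distance): 6

6


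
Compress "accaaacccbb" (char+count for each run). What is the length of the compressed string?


Input: accaaacccbb
Runs:
  'a' x 1 => "a1"
  'c' x 2 => "c2"
  'a' x 3 => "a3"
  'c' x 3 => "c3"
  'b' x 2 => "b2"
Compressed: "a1c2a3c3b2"
Compressed length: 10

10


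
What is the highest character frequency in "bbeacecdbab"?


Input: bbeacecdbab
Character counts:
  'a': 2
  'b': 4
  'c': 2
  'd': 1
  'e': 2
Maximum frequency: 4

4


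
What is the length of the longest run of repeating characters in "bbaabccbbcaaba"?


Input: "bbaabccbbcaaba"
Scanning for longest run:
  Position 1 ('b'): continues run of 'b', length=2
  Position 2 ('a'): new char, reset run to 1
  Position 3 ('a'): continues run of 'a', length=2
  Position 4 ('b'): new char, reset run to 1
  Position 5 ('c'): new char, reset run to 1
  Position 6 ('c'): continues run of 'c', length=2
  Position 7 ('b'): new char, reset run to 1
  Position 8 ('b'): continues run of 'b', length=2
  Position 9 ('c'): new char, reset run to 1
  Position 10 ('a'): new char, reset run to 1
  Position 11 ('a'): continues run of 'a', length=2
  Position 12 ('b'): new char, reset run to 1
  Position 13 ('a'): new char, reset run to 1
Longest run: 'b' with length 2

2


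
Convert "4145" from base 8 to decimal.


Input: "4145" in base 8
Positional expansion:
  Digit '4' (value 4) x 8^3 = 2048
  Digit '1' (value 1) x 8^2 = 64
  Digit '4' (value 4) x 8^1 = 32
  Digit '5' (value 5) x 8^0 = 5
Sum = 2149

2149


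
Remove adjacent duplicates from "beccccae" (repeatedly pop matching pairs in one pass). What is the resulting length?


Input: beccccae
Stack-based adjacent duplicate removal:
  Read 'b': push. Stack: b
  Read 'e': push. Stack: be
  Read 'c': push. Stack: bec
  Read 'c': matches stack top 'c' => pop. Stack: be
  Read 'c': push. Stack: bec
  Read 'c': matches stack top 'c' => pop. Stack: be
  Read 'a': push. Stack: bea
  Read 'e': push. Stack: beae
Final stack: "beae" (length 4)

4


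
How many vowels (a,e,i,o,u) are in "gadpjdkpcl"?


Input: gadpjdkpcl
Checking each character:
  'g' at position 0: consonant
  'a' at position 1: vowel (running total: 1)
  'd' at position 2: consonant
  'p' at position 3: consonant
  'j' at position 4: consonant
  'd' at position 5: consonant
  'k' at position 6: consonant
  'p' at position 7: consonant
  'c' at position 8: consonant
  'l' at position 9: consonant
Total vowels: 1

1


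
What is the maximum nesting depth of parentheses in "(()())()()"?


Input: "(()())()()"
Tracking depth:
  Position 0 '(': depth becomes 1
  Position 1 '(': depth becomes 2
  Position 2 ')': depth becomes 1
  Position 3 '(': depth becomes 2
  Position 4 ')': depth becomes 1
  Position 5 ')': depth becomes 0
  Position 6 '(': depth becomes 1
  Position 7 ')': depth becomes 0
  Position 8 '(': depth becomes 1
  Position 9 ')': depth becomes 0
Maximum depth reached: 2

2


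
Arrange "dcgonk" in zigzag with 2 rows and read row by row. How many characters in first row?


Zigzag "dcgonk" into 2 rows:
Placing characters:
  'd' => row 0
  'c' => row 1
  'g' => row 0
  'o' => row 1
  'n' => row 0
  'k' => row 1
Rows:
  Row 0: "dgn"
  Row 1: "cok"
First row length: 3

3


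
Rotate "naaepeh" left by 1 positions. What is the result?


Input: "naaepeh", rotate left by 1
First 1 characters: "n"
Remaining characters: "aaepeh"
Concatenate remaining + first: "aaepeh" + "n" = "aaepehn"

aaepehn


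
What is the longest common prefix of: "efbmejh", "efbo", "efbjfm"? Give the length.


Words: efbmejh, efbo, efbjfm
  Position 0: all 'e' => match
  Position 1: all 'f' => match
  Position 2: all 'b' => match
  Position 3: ('m', 'o', 'j') => mismatch, stop
LCP = "efb" (length 3)

3


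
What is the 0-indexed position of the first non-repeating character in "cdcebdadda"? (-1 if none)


Input: cdcebdadda
Character frequencies:
  'a': 2
  'b': 1
  'c': 2
  'd': 4
  'e': 1
Scanning left to right for freq == 1:
  Position 0 ('c'): freq=2, skip
  Position 1 ('d'): freq=4, skip
  Position 2 ('c'): freq=2, skip
  Position 3 ('e'): unique! => answer = 3

3


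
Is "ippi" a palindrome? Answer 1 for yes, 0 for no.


Input: ippi
Reversed: ippi
  Compare pos 0 ('i') with pos 3 ('i'): match
  Compare pos 1 ('p') with pos 2 ('p'): match
Result: palindrome

1


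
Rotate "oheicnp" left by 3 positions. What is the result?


Input: "oheicnp", rotate left by 3
First 3 characters: "ohe"
Remaining characters: "icnp"
Concatenate remaining + first: "icnp" + "ohe" = "icnpohe"

icnpohe


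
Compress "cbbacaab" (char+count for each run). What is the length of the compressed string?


Input: cbbacaab
Runs:
  'c' x 1 => "c1"
  'b' x 2 => "b2"
  'a' x 1 => "a1"
  'c' x 1 => "c1"
  'a' x 2 => "a2"
  'b' x 1 => "b1"
Compressed: "c1b2a1c1a2b1"
Compressed length: 12

12


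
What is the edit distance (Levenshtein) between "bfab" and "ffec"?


Computing edit distance: "bfab" -> "ffec"
DP table:
           f    f    e    c
      0    1    2    3    4
  b   1    1    2    3    4
  f   2    1    1    2    3
  a   3    2    2    2    3
  b   4    3    3    3    3
Edit distance = dp[4][4] = 3

3


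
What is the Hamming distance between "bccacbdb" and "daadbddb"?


Comparing "bccacbdb" and "daadbddb" position by position:
  Position 0: 'b' vs 'd' => differ
  Position 1: 'c' vs 'a' => differ
  Position 2: 'c' vs 'a' => differ
  Position 3: 'a' vs 'd' => differ
  Position 4: 'c' vs 'b' => differ
  Position 5: 'b' vs 'd' => differ
  Position 6: 'd' vs 'd' => same
  Position 7: 'b' vs 'b' => same
Total differences (Hamming distance): 6

6


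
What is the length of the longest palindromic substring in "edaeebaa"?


Input: "edaeebaa"
Checking substrings for palindromes:
  [3:5] "ee" (len 2) => palindrome
  [6:8] "aa" (len 2) => palindrome
Longest palindromic substring: "ee" with length 2

2


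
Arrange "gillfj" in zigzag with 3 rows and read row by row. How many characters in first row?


Zigzag "gillfj" into 3 rows:
Placing characters:
  'g' => row 0
  'i' => row 1
  'l' => row 2
  'l' => row 1
  'f' => row 0
  'j' => row 1
Rows:
  Row 0: "gf"
  Row 1: "ilj"
  Row 2: "l"
First row length: 2

2


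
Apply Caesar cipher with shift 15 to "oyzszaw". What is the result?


Caesar cipher: shift "oyzszaw" by 15
  'o' (pos 14) + 15 = pos 3 = 'd'
  'y' (pos 24) + 15 = pos 13 = 'n'
  'z' (pos 25) + 15 = pos 14 = 'o'
  's' (pos 18) + 15 = pos 7 = 'h'
  'z' (pos 25) + 15 = pos 14 = 'o'
  'a' (pos 0) + 15 = pos 15 = 'p'
  'w' (pos 22) + 15 = pos 11 = 'l'
Result: dnohopl

dnohopl


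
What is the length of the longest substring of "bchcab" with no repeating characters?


Input: "bchcab"
Sliding window (track last position of each char):
  Position 0 ('b'): window [0,0] length 1 -- new best
  Position 1 ('c'): window [0,1] length 2 -- new best
  Position 2 ('h'): window [0,2] length 3 -- new best
  Position 3 ('c'): repeat (last at 1), move window start to 2
  Position 3 ('c'): window [2,3] length 2
  Position 4 ('a'): window [2,4] length 3
  Position 5 ('b'): window [2,5] length 4 -- new best
Longest substring with no repeats: "hcab" with length 4

4


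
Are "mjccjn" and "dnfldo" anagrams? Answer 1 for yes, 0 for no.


Strings: "mjccjn", "dnfldo"
Sorted first:  ccjjmn
Sorted second: ddflno
Differ at position 0: 'c' vs 'd' => not anagrams

0


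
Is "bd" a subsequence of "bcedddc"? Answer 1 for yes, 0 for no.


Check if "bd" is a subsequence of "bcedddc"
Greedy scan:
  Position 0 ('b'): matches sub[0] = 'b'
  Position 1 ('c'): no match needed
  Position 2 ('e'): no match needed
  Position 3 ('d'): matches sub[1] = 'd'
  Position 4 ('d'): no match needed
  Position 5 ('d'): no match needed
  Position 6 ('c'): no match needed
All 2 characters matched => is a subsequence

1


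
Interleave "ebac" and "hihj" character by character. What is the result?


Interleaving "ebac" and "hihj":
  Position 0: 'e' from first, 'h' from second => "eh"
  Position 1: 'b' from first, 'i' from second => "bi"
  Position 2: 'a' from first, 'h' from second => "ah"
  Position 3: 'c' from first, 'j' from second => "cj"
Result: ehbiahcj

ehbiahcj


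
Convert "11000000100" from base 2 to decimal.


Input: "11000000100" in base 2
Positional expansion:
  Digit '1' (value 1) x 2^10 = 1024
  Digit '1' (value 1) x 2^9 = 512
  Digit '0' (value 0) x 2^8 = 0
  Digit '0' (value 0) x 2^7 = 0
  Digit '0' (value 0) x 2^6 = 0
  Digit '0' (value 0) x 2^5 = 0
  Digit '0' (value 0) x 2^4 = 0
  Digit '0' (value 0) x 2^3 = 0
  Digit '1' (value 1) x 2^2 = 4
  Digit '0' (value 0) x 2^1 = 0
  Digit '0' (value 0) x 2^0 = 0
Sum = 1540

1540


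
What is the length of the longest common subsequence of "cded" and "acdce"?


LCS of "cded" and "acdce"
DP table:
           a    c    d    c    e
      0    0    0    0    0    0
  c   0    0    1    1    1    1
  d   0    0    1    2    2    2
  e   0    0    1    2    2    3
  d   0    0    1    2    2    3
LCS length = dp[4][5] = 3

3


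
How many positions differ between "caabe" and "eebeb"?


Comparing "caabe" and "eebeb" position by position:
  Position 0: 'c' vs 'e' => DIFFER
  Position 1: 'a' vs 'e' => DIFFER
  Position 2: 'a' vs 'b' => DIFFER
  Position 3: 'b' vs 'e' => DIFFER
  Position 4: 'e' vs 'b' => DIFFER
Positions that differ: 5

5


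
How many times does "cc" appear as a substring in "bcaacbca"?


Searching for "cc" in "bcaacbca"
Scanning each position:
  Position 0: "bc" => no
  Position 1: "ca" => no
  Position 2: "aa" => no
  Position 3: "ac" => no
  Position 4: "cb" => no
  Position 5: "bc" => no
  Position 6: "ca" => no
Total occurrences: 0

0


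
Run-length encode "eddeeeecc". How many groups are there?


Input: eddeeeecc
Scanning for consecutive runs:
  Group 1: 'e' x 1 (positions 0-0)
  Group 2: 'd' x 2 (positions 1-2)
  Group 3: 'e' x 4 (positions 3-6)
  Group 4: 'c' x 2 (positions 7-8)
Total groups: 4

4


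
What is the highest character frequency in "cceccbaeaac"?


Input: cceccbaeaac
Character counts:
  'a': 3
  'b': 1
  'c': 5
  'e': 2
Maximum frequency: 5

5


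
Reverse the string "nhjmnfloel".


Input: nhjmnfloel
Reading characters right to left:
  Position 9: 'l'
  Position 8: 'e'
  Position 7: 'o'
  Position 6: 'l'
  Position 5: 'f'
  Position 4: 'n'
  Position 3: 'm'
  Position 2: 'j'
  Position 1: 'h'
  Position 0: 'n'
Reversed: leolfnmjhn

leolfnmjhn


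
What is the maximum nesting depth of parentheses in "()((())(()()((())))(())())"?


Input: "()((())(()()((())))(())())"
Tracking depth:
  Position 0 '(': depth becomes 1
  Position 1 ')': depth becomes 0
  Position 2 '(': depth becomes 1
  Position 3 '(': depth becomes 2
  Position 4 '(': depth becomes 3
  Position 5 ')': depth becomes 2
  Position 6 ')': depth becomes 1
  Position 7 '(': depth becomes 2
  Position 8 '(': depth becomes 3
  Position 9 ')': depth becomes 2
  Position 10 '(': depth becomes 3
  Position 11 ')': depth becomes 2
  Position 12 '(': depth becomes 3
  Position 13 '(': depth becomes 4
  Position 14 '(': depth becomes 5
  Position 15 ')': depth becomes 4
  Position 16 ')': depth becomes 3
  Position 17 ')': depth becomes 2
  Position 18 ')': depth becomes 1
  Position 19 '(': depth becomes 2
  Position 20 '(': depth becomes 3
  Position 21 ')': depth becomes 2
  Position 22 ')': depth becomes 1
  Position 23 '(': depth becomes 2
  Position 24 ')': depth becomes 1
  Position 25 ')': depth becomes 0
Maximum depth reached: 5

5


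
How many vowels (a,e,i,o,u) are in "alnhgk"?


Input: alnhgk
Checking each character:
  'a' at position 0: vowel (running total: 1)
  'l' at position 1: consonant
  'n' at position 2: consonant
  'h' at position 3: consonant
  'g' at position 4: consonant
  'k' at position 5: consonant
Total vowels: 1

1


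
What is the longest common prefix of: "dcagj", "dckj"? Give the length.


Words: dcagj, dckj
  Position 0: all 'd' => match
  Position 1: all 'c' => match
  Position 2: ('a', 'k') => mismatch, stop
LCP = "dc" (length 2)

2


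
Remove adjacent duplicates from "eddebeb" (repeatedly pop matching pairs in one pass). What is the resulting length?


Input: eddebeb
Stack-based adjacent duplicate removal:
  Read 'e': push. Stack: e
  Read 'd': push. Stack: ed
  Read 'd': matches stack top 'd' => pop. Stack: e
  Read 'e': matches stack top 'e' => pop. Stack: (empty)
  Read 'b': push. Stack: b
  Read 'e': push. Stack: be
  Read 'b': push. Stack: beb
Final stack: "beb" (length 3)

3


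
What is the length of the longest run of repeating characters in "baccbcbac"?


Input: "baccbcbac"
Scanning for longest run:
  Position 1 ('a'): new char, reset run to 1
  Position 2 ('c'): new char, reset run to 1
  Position 3 ('c'): continues run of 'c', length=2
  Position 4 ('b'): new char, reset run to 1
  Position 5 ('c'): new char, reset run to 1
  Position 6 ('b'): new char, reset run to 1
  Position 7 ('a'): new char, reset run to 1
  Position 8 ('c'): new char, reset run to 1
Longest run: 'c' with length 2

2


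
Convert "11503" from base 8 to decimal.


Input: "11503" in base 8
Positional expansion:
  Digit '1' (value 1) x 8^4 = 4096
  Digit '1' (value 1) x 8^3 = 512
  Digit '5' (value 5) x 8^2 = 320
  Digit '0' (value 0) x 8^1 = 0
  Digit '3' (value 3) x 8^0 = 3
Sum = 4931

4931


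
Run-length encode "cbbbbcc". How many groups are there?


Input: cbbbbcc
Scanning for consecutive runs:
  Group 1: 'c' x 1 (positions 0-0)
  Group 2: 'b' x 4 (positions 1-4)
  Group 3: 'c' x 2 (positions 5-6)
Total groups: 3

3


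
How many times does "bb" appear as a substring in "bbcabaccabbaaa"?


Searching for "bb" in "bbcabaccabbaaa"
Scanning each position:
  Position 0: "bb" => MATCH
  Position 1: "bc" => no
  Position 2: "ca" => no
  Position 3: "ab" => no
  Position 4: "ba" => no
  Position 5: "ac" => no
  Position 6: "cc" => no
  Position 7: "ca" => no
  Position 8: "ab" => no
  Position 9: "bb" => MATCH
  Position 10: "ba" => no
  Position 11: "aa" => no
  Position 12: "aa" => no
Total occurrences: 2

2


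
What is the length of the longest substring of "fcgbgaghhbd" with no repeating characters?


Input: "fcgbgaghhbd"
Sliding window (track last position of each char):
  Position 0 ('f'): window [0,0] length 1 -- new best
  Position 1 ('c'): window [0,1] length 2 -- new best
  Position 2 ('g'): window [0,2] length 3 -- new best
  Position 3 ('b'): window [0,3] length 4 -- new best
  Position 4 ('g'): repeat (last at 2), move window start to 3
  Position 4 ('g'): window [3,4] length 2
  Position 5 ('a'): window [3,5] length 3
  Position 6 ('g'): repeat (last at 4), move window start to 5
  Position 6 ('g'): window [5,6] length 2
  Position 7 ('h'): window [5,7] length 3
  Position 8 ('h'): repeat (last at 7), move window start to 8
  Position 8 ('h'): window [8,8] length 1
  Position 9 ('b'): window [8,9] length 2
  Position 10 ('d'): window [8,10] length 3
Longest substring with no repeats: "fcgb" with length 4

4


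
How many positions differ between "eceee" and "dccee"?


Comparing "eceee" and "dccee" position by position:
  Position 0: 'e' vs 'd' => DIFFER
  Position 1: 'c' vs 'c' => same
  Position 2: 'e' vs 'c' => DIFFER
  Position 3: 'e' vs 'e' => same
  Position 4: 'e' vs 'e' => same
Positions that differ: 2

2


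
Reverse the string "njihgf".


Input: njihgf
Reading characters right to left:
  Position 5: 'f'
  Position 4: 'g'
  Position 3: 'h'
  Position 2: 'i'
  Position 1: 'j'
  Position 0: 'n'
Reversed: fghijn

fghijn


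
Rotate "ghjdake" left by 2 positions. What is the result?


Input: "ghjdake", rotate left by 2
First 2 characters: "gh"
Remaining characters: "jdake"
Concatenate remaining + first: "jdake" + "gh" = "jdakegh"

jdakegh


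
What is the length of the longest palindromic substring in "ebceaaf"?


Input: "ebceaaf"
Checking substrings for palindromes:
  [4:6] "aa" (len 2) => palindrome
Longest palindromic substring: "aa" with length 2

2


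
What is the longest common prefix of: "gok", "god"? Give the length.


Words: gok, god
  Position 0: all 'g' => match
  Position 1: all 'o' => match
  Position 2: ('k', 'd') => mismatch, stop
LCP = "go" (length 2)

2


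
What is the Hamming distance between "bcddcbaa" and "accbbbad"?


Comparing "bcddcbaa" and "accbbbad" position by position:
  Position 0: 'b' vs 'a' => differ
  Position 1: 'c' vs 'c' => same
  Position 2: 'd' vs 'c' => differ
  Position 3: 'd' vs 'b' => differ
  Position 4: 'c' vs 'b' => differ
  Position 5: 'b' vs 'b' => same
  Position 6: 'a' vs 'a' => same
  Position 7: 'a' vs 'd' => differ
Total differences (Hamming distance): 5

5


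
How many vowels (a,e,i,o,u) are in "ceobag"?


Input: ceobag
Checking each character:
  'c' at position 0: consonant
  'e' at position 1: vowel (running total: 1)
  'o' at position 2: vowel (running total: 2)
  'b' at position 3: consonant
  'a' at position 4: vowel (running total: 3)
  'g' at position 5: consonant
Total vowels: 3

3


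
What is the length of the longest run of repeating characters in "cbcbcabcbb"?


Input: "cbcbcabcbb"
Scanning for longest run:
  Position 1 ('b'): new char, reset run to 1
  Position 2 ('c'): new char, reset run to 1
  Position 3 ('b'): new char, reset run to 1
  Position 4 ('c'): new char, reset run to 1
  Position 5 ('a'): new char, reset run to 1
  Position 6 ('b'): new char, reset run to 1
  Position 7 ('c'): new char, reset run to 1
  Position 8 ('b'): new char, reset run to 1
  Position 9 ('b'): continues run of 'b', length=2
Longest run: 'b' with length 2

2


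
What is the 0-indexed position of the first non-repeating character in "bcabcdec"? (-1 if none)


Input: bcabcdec
Character frequencies:
  'a': 1
  'b': 2
  'c': 3
  'd': 1
  'e': 1
Scanning left to right for freq == 1:
  Position 0 ('b'): freq=2, skip
  Position 1 ('c'): freq=3, skip
  Position 2 ('a'): unique! => answer = 2

2


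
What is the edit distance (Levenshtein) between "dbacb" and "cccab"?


Computing edit distance: "dbacb" -> "cccab"
DP table:
           c    c    c    a    b
      0    1    2    3    4    5
  d   1    1    2    3    4    5
  b   2    2    2    3    4    4
  a   3    3    3    3    3    4
  c   4    3    3    3    4    4
  b   5    4    4    4    4    4
Edit distance = dp[5][5] = 4

4


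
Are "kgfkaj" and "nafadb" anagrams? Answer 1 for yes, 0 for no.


Strings: "kgfkaj", "nafadb"
Sorted first:  afgjkk
Sorted second: aabdfn
Differ at position 1: 'f' vs 'a' => not anagrams

0


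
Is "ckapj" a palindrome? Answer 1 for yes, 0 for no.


Input: ckapj
Reversed: jpakc
  Compare pos 0 ('c') with pos 4 ('j'): MISMATCH
  Compare pos 1 ('k') with pos 3 ('p'): MISMATCH
Result: not a palindrome

0


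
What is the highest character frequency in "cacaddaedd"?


Input: cacaddaedd
Character counts:
  'a': 3
  'c': 2
  'd': 4
  'e': 1
Maximum frequency: 4

4


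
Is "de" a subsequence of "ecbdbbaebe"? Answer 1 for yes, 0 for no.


Check if "de" is a subsequence of "ecbdbbaebe"
Greedy scan:
  Position 0 ('e'): no match needed
  Position 1 ('c'): no match needed
  Position 2 ('b'): no match needed
  Position 3 ('d'): matches sub[0] = 'd'
  Position 4 ('b'): no match needed
  Position 5 ('b'): no match needed
  Position 6 ('a'): no match needed
  Position 7 ('e'): matches sub[1] = 'e'
  Position 8 ('b'): no match needed
  Position 9 ('e'): no match needed
All 2 characters matched => is a subsequence

1


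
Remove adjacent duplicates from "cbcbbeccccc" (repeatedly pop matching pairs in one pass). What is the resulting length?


Input: cbcbbeccccc
Stack-based adjacent duplicate removal:
  Read 'c': push. Stack: c
  Read 'b': push. Stack: cb
  Read 'c': push. Stack: cbc
  Read 'b': push. Stack: cbcb
  Read 'b': matches stack top 'b' => pop. Stack: cbc
  Read 'e': push. Stack: cbce
  Read 'c': push. Stack: cbcec
  Read 'c': matches stack top 'c' => pop. Stack: cbce
  Read 'c': push. Stack: cbcec
  Read 'c': matches stack top 'c' => pop. Stack: cbce
  Read 'c': push. Stack: cbcec
Final stack: "cbcec" (length 5)

5


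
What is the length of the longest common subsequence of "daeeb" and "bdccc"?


LCS of "daeeb" and "bdccc"
DP table:
           b    d    c    c    c
      0    0    0    0    0    0
  d   0    0    1    1    1    1
  a   0    0    1    1    1    1
  e   0    0    1    1    1    1
  e   0    0    1    1    1    1
  b   0    1    1    1    1    1
LCS length = dp[5][5] = 1

1


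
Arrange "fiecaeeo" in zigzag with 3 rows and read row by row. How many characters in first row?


Zigzag "fiecaeeo" into 3 rows:
Placing characters:
  'f' => row 0
  'i' => row 1
  'e' => row 2
  'c' => row 1
  'a' => row 0
  'e' => row 1
  'e' => row 2
  'o' => row 1
Rows:
  Row 0: "fa"
  Row 1: "iceo"
  Row 2: "ee"
First row length: 2

2


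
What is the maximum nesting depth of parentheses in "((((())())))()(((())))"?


Input: "((((())())))()(((())))"
Tracking depth:
  Position 0 '(': depth becomes 1
  Position 1 '(': depth becomes 2
  Position 2 '(': depth becomes 3
  Position 3 '(': depth becomes 4
  Position 4 '(': depth becomes 5
  Position 5 ')': depth becomes 4
  Position 6 ')': depth becomes 3
  Position 7 '(': depth becomes 4
  Position 8 ')': depth becomes 3
  Position 9 ')': depth becomes 2
  Position 10 ')': depth becomes 1
  Position 11 ')': depth becomes 0
  Position 12 '(': depth becomes 1
  Position 13 ')': depth becomes 0
  Position 14 '(': depth becomes 1
  Position 15 '(': depth becomes 2
  Position 16 '(': depth becomes 3
  Position 17 '(': depth becomes 4
  Position 18 ')': depth becomes 3
  Position 19 ')': depth becomes 2
  Position 20 ')': depth becomes 1
  Position 21 ')': depth becomes 0
Maximum depth reached: 5

5
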